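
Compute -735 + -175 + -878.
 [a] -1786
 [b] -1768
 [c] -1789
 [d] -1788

First: -735 + -175 = -910
Then: -910 + -878 = -1788
d) -1788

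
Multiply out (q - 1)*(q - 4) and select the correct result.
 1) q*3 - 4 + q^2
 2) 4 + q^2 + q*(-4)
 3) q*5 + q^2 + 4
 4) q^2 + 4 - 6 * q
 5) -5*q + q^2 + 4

Expanding (q - 1)*(q - 4):
= -5*q + q^2 + 4
5) -5*q + q^2 + 4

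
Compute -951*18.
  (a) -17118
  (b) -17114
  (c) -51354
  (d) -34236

-951 * 18 = -17118
a) -17118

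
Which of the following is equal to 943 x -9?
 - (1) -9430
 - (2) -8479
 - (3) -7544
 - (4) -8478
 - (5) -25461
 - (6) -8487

943 * -9 = -8487
6) -8487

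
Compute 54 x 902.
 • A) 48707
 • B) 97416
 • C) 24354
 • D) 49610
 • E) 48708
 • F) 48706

54 * 902 = 48708
E) 48708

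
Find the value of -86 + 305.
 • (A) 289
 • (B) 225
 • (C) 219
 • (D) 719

-86 + 305 = 219
C) 219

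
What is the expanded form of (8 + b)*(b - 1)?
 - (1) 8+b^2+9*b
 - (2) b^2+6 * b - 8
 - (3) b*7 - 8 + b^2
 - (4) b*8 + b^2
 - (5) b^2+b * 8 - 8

Expanding (8 + b)*(b - 1):
= b*7 - 8 + b^2
3) b*7 - 8 + b^2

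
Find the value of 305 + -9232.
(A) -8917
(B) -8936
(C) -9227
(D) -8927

305 + -9232 = -8927
D) -8927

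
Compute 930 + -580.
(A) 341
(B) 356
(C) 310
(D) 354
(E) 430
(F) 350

930 + -580 = 350
F) 350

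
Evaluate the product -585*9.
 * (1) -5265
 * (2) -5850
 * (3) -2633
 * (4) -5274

-585 * 9 = -5265
1) -5265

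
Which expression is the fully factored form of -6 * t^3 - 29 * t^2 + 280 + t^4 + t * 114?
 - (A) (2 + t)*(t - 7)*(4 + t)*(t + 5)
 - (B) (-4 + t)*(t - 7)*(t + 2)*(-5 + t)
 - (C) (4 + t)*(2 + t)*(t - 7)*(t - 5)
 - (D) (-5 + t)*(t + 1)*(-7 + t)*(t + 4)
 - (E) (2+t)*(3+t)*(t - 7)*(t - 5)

We need to factor -6 * t^3 - 29 * t^2 + 280 + t^4 + t * 114.
The factored form is (4 + t)*(2 + t)*(t - 7)*(t - 5).
C) (4 + t)*(2 + t)*(t - 7)*(t - 5)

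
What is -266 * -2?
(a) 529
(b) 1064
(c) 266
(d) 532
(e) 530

-266 * -2 = 532
d) 532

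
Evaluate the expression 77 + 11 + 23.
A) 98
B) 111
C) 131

First: 77 + 11 = 88
Then: 88 + 23 = 111
B) 111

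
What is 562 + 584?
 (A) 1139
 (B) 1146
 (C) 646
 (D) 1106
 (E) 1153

562 + 584 = 1146
B) 1146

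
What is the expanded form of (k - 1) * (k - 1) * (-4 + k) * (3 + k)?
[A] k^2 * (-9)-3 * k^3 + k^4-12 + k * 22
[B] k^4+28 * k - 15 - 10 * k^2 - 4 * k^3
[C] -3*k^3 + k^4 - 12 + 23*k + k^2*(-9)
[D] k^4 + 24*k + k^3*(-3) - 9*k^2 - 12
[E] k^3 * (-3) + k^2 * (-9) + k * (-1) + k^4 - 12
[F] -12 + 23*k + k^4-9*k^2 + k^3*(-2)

Expanding (k - 1) * (k - 1) * (-4 + k) * (3 + k):
= -3*k^3 + k^4 - 12 + 23*k + k^2*(-9)
C) -3*k^3 + k^4 - 12 + 23*k + k^2*(-9)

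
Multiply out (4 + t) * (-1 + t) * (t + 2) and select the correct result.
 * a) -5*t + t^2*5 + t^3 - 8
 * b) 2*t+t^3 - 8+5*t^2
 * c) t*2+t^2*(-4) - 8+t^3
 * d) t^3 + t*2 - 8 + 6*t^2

Expanding (4 + t) * (-1 + t) * (t + 2):
= 2*t+t^3 - 8+5*t^2
b) 2*t+t^3 - 8+5*t^2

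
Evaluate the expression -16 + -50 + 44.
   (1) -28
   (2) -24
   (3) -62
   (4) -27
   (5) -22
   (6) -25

First: -16 + -50 = -66
Then: -66 + 44 = -22
5) -22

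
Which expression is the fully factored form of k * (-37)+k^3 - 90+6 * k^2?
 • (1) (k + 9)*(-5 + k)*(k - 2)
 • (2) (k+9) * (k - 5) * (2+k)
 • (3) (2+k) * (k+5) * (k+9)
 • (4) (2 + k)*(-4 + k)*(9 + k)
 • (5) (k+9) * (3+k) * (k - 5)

We need to factor k * (-37)+k^3 - 90+6 * k^2.
The factored form is (k+9) * (k - 5) * (2+k).
2) (k+9) * (k - 5) * (2+k)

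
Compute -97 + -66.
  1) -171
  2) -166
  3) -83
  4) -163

-97 + -66 = -163
4) -163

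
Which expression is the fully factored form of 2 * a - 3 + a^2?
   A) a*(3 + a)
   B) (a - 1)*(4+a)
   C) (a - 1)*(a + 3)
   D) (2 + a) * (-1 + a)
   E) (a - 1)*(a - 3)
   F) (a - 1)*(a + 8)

We need to factor 2 * a - 3 + a^2.
The factored form is (a - 1)*(a + 3).
C) (a - 1)*(a + 3)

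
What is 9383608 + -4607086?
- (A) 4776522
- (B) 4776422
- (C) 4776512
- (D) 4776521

9383608 + -4607086 = 4776522
A) 4776522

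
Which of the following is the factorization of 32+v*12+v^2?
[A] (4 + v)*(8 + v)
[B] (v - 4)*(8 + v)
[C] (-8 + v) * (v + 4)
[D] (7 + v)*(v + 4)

We need to factor 32+v*12+v^2.
The factored form is (4 + v)*(8 + v).
A) (4 + v)*(8 + v)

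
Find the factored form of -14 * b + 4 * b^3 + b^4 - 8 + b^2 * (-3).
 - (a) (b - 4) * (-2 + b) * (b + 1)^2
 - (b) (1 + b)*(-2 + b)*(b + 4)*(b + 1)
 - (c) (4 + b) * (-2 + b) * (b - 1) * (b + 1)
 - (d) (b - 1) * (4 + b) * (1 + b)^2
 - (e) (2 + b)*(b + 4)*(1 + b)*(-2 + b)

We need to factor -14 * b + 4 * b^3 + b^4 - 8 + b^2 * (-3).
The factored form is (1 + b)*(-2 + b)*(b + 4)*(b + 1).
b) (1 + b)*(-2 + b)*(b + 4)*(b + 1)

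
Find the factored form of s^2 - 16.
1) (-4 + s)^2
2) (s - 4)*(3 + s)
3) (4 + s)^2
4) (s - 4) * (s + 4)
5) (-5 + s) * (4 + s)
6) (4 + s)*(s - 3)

We need to factor s^2 - 16.
The factored form is (s - 4) * (s + 4).
4) (s - 4) * (s + 4)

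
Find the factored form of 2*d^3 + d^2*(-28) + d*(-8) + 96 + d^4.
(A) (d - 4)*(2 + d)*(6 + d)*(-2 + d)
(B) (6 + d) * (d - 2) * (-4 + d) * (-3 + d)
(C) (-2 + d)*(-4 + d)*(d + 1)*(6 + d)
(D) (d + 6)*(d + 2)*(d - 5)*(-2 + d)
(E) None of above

We need to factor 2*d^3 + d^2*(-28) + d*(-8) + 96 + d^4.
The factored form is (d - 4)*(2 + d)*(6 + d)*(-2 + d).
A) (d - 4)*(2 + d)*(6 + d)*(-2 + d)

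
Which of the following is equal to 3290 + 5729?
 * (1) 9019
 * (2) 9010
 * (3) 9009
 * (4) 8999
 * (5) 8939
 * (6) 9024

3290 + 5729 = 9019
1) 9019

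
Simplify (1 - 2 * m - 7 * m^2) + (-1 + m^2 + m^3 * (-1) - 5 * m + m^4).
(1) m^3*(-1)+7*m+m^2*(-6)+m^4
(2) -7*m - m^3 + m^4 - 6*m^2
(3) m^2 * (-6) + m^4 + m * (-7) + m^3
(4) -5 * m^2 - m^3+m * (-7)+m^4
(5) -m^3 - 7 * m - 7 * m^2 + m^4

Adding the polynomials and combining like terms:
(1 - 2*m - 7*m^2) + (-1 + m^2 + m^3*(-1) - 5*m + m^4)
= -7*m - m^3 + m^4 - 6*m^2
2) -7*m - m^3 + m^4 - 6*m^2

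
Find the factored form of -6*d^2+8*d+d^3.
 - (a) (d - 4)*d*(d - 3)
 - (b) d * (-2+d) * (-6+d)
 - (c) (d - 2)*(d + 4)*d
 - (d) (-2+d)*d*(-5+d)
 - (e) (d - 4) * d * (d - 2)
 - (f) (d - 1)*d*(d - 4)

We need to factor -6*d^2+8*d+d^3.
The factored form is (d - 4) * d * (d - 2).
e) (d - 4) * d * (d - 2)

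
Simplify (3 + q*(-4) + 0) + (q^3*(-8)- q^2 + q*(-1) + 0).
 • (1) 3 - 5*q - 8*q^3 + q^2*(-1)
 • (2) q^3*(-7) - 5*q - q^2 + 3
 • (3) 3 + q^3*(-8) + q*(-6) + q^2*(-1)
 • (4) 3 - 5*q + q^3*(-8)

Adding the polynomials and combining like terms:
(3 + q*(-4) + 0) + (q^3*(-8) - q^2 + q*(-1) + 0)
= 3 - 5*q - 8*q^3 + q^2*(-1)
1) 3 - 5*q - 8*q^3 + q^2*(-1)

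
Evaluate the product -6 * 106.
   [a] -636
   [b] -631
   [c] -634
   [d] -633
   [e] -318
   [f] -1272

-6 * 106 = -636
a) -636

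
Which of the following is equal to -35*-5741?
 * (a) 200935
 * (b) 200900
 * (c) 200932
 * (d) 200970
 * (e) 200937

-35 * -5741 = 200935
a) 200935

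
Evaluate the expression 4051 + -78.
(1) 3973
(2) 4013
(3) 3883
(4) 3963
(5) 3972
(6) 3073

4051 + -78 = 3973
1) 3973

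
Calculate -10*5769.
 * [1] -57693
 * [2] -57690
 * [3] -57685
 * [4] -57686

-10 * 5769 = -57690
2) -57690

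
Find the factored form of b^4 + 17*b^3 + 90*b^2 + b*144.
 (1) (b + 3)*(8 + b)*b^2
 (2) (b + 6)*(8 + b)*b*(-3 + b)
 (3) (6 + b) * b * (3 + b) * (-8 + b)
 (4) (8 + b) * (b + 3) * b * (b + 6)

We need to factor b^4 + 17*b^3 + 90*b^2 + b*144.
The factored form is (8 + b) * (b + 3) * b * (b + 6).
4) (8 + b) * (b + 3) * b * (b + 6)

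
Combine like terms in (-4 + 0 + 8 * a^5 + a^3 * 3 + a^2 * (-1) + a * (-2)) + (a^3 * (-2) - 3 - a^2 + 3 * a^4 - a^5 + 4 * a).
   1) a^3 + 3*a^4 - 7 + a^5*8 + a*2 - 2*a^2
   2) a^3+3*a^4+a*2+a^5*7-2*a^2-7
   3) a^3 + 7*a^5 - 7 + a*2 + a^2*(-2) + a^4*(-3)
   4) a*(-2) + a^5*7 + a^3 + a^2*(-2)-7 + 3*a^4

Adding the polynomials and combining like terms:
(-4 + 0 + 8*a^5 + a^3*3 + a^2*(-1) + a*(-2)) + (a^3*(-2) - 3 - a^2 + 3*a^4 - a^5 + 4*a)
= a^3+3*a^4+a*2+a^5*7-2*a^2-7
2) a^3+3*a^4+a*2+a^5*7-2*a^2-7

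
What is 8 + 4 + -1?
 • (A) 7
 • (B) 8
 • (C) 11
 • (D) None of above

First: 8 + 4 = 12
Then: 12 + -1 = 11
C) 11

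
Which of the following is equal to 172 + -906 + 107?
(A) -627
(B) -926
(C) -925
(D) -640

First: 172 + -906 = -734
Then: -734 + 107 = -627
A) -627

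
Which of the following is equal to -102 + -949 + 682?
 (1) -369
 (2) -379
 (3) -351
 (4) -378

First: -102 + -949 = -1051
Then: -1051 + 682 = -369
1) -369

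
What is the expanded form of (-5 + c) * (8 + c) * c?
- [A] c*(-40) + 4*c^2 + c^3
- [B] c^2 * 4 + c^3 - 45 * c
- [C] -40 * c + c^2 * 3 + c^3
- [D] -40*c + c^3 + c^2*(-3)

Expanding (-5 + c) * (8 + c) * c:
= -40 * c + c^2 * 3 + c^3
C) -40 * c + c^2 * 3 + c^3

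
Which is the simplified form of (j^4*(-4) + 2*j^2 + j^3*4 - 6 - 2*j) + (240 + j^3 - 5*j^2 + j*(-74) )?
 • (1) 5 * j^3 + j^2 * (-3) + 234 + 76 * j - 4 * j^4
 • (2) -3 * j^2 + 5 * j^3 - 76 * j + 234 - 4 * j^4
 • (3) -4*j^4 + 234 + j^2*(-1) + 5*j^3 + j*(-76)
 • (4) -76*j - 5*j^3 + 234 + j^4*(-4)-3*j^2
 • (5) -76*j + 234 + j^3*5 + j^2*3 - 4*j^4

Adding the polynomials and combining like terms:
(j^4*(-4) + 2*j^2 + j^3*4 - 6 - 2*j) + (240 + j^3 - 5*j^2 + j*(-74))
= -3 * j^2 + 5 * j^3 - 76 * j + 234 - 4 * j^4
2) -3 * j^2 + 5 * j^3 - 76 * j + 234 - 4 * j^4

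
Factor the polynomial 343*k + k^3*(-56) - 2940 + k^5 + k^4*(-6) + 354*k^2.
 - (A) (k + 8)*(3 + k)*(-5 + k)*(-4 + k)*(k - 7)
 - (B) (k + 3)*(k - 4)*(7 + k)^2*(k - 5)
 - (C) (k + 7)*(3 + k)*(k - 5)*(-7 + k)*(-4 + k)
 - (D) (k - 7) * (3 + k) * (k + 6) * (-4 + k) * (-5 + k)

We need to factor 343*k + k^3*(-56) - 2940 + k^5 + k^4*(-6) + 354*k^2.
The factored form is (k + 7)*(3 + k)*(k - 5)*(-7 + k)*(-4 + k).
C) (k + 7)*(3 + k)*(k - 5)*(-7 + k)*(-4 + k)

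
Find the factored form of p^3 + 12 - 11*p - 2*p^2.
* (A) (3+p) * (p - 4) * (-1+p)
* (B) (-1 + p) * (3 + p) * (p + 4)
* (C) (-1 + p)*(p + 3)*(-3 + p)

We need to factor p^3 + 12 - 11*p - 2*p^2.
The factored form is (3+p) * (p - 4) * (-1+p).
A) (3+p) * (p - 4) * (-1+p)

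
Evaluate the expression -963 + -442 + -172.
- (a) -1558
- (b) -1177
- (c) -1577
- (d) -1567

First: -963 + -442 = -1405
Then: -1405 + -172 = -1577
c) -1577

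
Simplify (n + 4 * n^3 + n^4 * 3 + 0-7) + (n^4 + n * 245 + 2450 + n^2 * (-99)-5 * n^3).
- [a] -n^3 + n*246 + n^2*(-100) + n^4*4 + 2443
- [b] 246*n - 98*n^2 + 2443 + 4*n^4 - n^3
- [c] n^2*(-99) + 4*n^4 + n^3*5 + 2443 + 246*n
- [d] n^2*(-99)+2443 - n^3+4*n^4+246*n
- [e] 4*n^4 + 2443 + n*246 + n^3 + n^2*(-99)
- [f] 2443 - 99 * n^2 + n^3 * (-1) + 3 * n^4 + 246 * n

Adding the polynomials and combining like terms:
(n + 4*n^3 + n^4*3 + 0 - 7) + (n^4 + n*245 + 2450 + n^2*(-99) - 5*n^3)
= n^2*(-99)+2443 - n^3+4*n^4+246*n
d) n^2*(-99)+2443 - n^3+4*n^4+246*n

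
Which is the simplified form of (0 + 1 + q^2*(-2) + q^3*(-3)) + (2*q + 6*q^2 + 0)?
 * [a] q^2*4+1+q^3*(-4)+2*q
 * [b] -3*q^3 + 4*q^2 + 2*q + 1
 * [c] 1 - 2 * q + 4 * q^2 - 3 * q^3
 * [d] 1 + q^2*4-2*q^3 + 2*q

Adding the polynomials and combining like terms:
(0 + 1 + q^2*(-2) + q^3*(-3)) + (2*q + 6*q^2 + 0)
= -3*q^3 + 4*q^2 + 2*q + 1
b) -3*q^3 + 4*q^2 + 2*q + 1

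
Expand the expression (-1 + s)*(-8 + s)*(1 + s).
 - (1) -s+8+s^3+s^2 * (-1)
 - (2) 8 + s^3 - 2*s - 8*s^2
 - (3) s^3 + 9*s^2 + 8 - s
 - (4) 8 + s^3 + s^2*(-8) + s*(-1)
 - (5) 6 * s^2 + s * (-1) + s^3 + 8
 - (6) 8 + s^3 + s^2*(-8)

Expanding (-1 + s)*(-8 + s)*(1 + s):
= 8 + s^3 + s^2*(-8) + s*(-1)
4) 8 + s^3 + s^2*(-8) + s*(-1)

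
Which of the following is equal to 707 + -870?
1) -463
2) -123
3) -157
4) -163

707 + -870 = -163
4) -163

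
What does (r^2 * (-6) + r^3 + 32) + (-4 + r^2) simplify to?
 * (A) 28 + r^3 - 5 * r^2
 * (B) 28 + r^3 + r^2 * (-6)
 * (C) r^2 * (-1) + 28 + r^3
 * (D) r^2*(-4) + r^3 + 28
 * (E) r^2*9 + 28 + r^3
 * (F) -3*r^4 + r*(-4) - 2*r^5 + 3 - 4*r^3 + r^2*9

Adding the polynomials and combining like terms:
(r^2*(-6) + r^3 + 32) + (-4 + r^2)
= 28 + r^3 - 5 * r^2
A) 28 + r^3 - 5 * r^2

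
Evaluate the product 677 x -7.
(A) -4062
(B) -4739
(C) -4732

677 * -7 = -4739
B) -4739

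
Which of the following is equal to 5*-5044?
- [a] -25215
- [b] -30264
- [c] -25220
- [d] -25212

5 * -5044 = -25220
c) -25220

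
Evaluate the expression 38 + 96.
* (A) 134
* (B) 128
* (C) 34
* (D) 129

38 + 96 = 134
A) 134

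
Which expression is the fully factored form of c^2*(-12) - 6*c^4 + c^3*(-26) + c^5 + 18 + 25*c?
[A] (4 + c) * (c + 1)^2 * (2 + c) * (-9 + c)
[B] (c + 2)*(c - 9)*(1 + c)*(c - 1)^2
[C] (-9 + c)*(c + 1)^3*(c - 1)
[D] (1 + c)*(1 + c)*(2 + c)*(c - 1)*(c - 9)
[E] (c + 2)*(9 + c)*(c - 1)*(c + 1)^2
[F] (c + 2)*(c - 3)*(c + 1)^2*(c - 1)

We need to factor c^2*(-12) - 6*c^4 + c^3*(-26) + c^5 + 18 + 25*c.
The factored form is (1 + c)*(1 + c)*(2 + c)*(c - 1)*(c - 9).
D) (1 + c)*(1 + c)*(2 + c)*(c - 1)*(c - 9)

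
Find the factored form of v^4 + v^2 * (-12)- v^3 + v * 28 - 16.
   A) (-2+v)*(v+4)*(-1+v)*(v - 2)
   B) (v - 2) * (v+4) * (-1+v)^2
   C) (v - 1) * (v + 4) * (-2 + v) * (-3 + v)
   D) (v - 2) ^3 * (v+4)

We need to factor v^4 + v^2 * (-12)- v^3 + v * 28 - 16.
The factored form is (-2+v)*(v+4)*(-1+v)*(v - 2).
A) (-2+v)*(v+4)*(-1+v)*(v - 2)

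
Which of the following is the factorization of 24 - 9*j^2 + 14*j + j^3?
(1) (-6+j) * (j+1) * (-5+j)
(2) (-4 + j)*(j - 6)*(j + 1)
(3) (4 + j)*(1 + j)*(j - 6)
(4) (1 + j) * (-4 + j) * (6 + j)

We need to factor 24 - 9*j^2 + 14*j + j^3.
The factored form is (-4 + j)*(j - 6)*(j + 1).
2) (-4 + j)*(j - 6)*(j + 1)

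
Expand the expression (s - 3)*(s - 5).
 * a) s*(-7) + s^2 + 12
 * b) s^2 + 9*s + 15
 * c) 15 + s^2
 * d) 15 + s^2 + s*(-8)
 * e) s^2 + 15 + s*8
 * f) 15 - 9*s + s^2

Expanding (s - 3)*(s - 5):
= 15 + s^2 + s*(-8)
d) 15 + s^2 + s*(-8)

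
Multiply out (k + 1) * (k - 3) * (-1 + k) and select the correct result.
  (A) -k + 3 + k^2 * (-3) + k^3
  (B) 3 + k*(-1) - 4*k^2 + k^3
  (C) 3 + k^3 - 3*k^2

Expanding (k + 1) * (k - 3) * (-1 + k):
= -k + 3 + k^2 * (-3) + k^3
A) -k + 3 + k^2 * (-3) + k^3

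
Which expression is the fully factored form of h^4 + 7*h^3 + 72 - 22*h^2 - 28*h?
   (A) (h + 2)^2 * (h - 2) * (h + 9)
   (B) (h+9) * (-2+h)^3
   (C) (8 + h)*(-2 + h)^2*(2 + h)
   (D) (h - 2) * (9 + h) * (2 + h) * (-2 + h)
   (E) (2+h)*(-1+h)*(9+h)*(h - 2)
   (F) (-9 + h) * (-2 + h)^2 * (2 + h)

We need to factor h^4 + 7*h^3 + 72 - 22*h^2 - 28*h.
The factored form is (h - 2) * (9 + h) * (2 + h) * (-2 + h).
D) (h - 2) * (9 + h) * (2 + h) * (-2 + h)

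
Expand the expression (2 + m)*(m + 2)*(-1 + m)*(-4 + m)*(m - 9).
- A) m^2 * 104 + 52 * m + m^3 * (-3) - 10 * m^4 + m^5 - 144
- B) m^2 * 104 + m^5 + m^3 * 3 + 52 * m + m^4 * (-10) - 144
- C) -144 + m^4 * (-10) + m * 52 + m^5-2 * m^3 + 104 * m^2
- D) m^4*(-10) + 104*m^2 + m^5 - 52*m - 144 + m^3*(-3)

Expanding (2 + m)*(m + 2)*(-1 + m)*(-4 + m)*(m - 9):
= m^2 * 104 + 52 * m + m^3 * (-3) - 10 * m^4 + m^5 - 144
A) m^2 * 104 + 52 * m + m^3 * (-3) - 10 * m^4 + m^5 - 144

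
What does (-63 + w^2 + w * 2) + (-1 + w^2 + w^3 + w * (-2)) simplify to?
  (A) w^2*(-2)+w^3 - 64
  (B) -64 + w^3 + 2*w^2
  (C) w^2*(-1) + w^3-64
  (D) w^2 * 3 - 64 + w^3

Adding the polynomials and combining like terms:
(-63 + w^2 + w*2) + (-1 + w^2 + w^3 + w*(-2))
= -64 + w^3 + 2*w^2
B) -64 + w^3 + 2*w^2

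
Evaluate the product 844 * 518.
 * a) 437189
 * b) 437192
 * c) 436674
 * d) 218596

844 * 518 = 437192
b) 437192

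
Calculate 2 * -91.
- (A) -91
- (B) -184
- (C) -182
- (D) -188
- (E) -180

2 * -91 = -182
C) -182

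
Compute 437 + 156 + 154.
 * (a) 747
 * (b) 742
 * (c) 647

First: 437 + 156 = 593
Then: 593 + 154 = 747
a) 747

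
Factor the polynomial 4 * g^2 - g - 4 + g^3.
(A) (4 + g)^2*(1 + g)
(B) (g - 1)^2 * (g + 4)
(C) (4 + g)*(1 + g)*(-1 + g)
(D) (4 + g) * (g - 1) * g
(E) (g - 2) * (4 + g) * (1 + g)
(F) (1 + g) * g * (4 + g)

We need to factor 4 * g^2 - g - 4 + g^3.
The factored form is (4 + g)*(1 + g)*(-1 + g).
C) (4 + g)*(1 + g)*(-1 + g)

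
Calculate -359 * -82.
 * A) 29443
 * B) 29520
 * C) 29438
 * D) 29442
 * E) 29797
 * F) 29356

-359 * -82 = 29438
C) 29438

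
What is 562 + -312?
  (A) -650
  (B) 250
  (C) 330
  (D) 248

562 + -312 = 250
B) 250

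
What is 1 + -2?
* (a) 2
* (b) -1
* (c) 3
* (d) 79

1 + -2 = -1
b) -1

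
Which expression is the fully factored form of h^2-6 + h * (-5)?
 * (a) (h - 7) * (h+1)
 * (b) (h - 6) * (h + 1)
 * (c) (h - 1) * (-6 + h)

We need to factor h^2-6 + h * (-5).
The factored form is (h - 6) * (h + 1).
b) (h - 6) * (h + 1)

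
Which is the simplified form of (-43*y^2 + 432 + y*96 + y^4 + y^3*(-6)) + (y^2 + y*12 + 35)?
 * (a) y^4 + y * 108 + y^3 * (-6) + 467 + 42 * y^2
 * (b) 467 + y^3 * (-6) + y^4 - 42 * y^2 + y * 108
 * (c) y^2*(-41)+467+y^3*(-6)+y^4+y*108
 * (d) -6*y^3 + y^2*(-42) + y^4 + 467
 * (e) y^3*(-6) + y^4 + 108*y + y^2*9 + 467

Adding the polynomials and combining like terms:
(-43*y^2 + 432 + y*96 + y^4 + y^3*(-6)) + (y^2 + y*12 + 35)
= 467 + y^3 * (-6) + y^4 - 42 * y^2 + y * 108
b) 467 + y^3 * (-6) + y^4 - 42 * y^2 + y * 108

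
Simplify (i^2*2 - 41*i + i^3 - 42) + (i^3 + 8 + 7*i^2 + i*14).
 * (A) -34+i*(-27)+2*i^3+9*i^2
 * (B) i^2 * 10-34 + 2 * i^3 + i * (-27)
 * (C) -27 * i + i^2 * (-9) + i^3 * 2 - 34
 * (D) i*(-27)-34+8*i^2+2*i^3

Adding the polynomials and combining like terms:
(i^2*2 - 41*i + i^3 - 42) + (i^3 + 8 + 7*i^2 + i*14)
= -34+i*(-27)+2*i^3+9*i^2
A) -34+i*(-27)+2*i^3+9*i^2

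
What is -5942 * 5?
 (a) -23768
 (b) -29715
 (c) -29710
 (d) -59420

-5942 * 5 = -29710
c) -29710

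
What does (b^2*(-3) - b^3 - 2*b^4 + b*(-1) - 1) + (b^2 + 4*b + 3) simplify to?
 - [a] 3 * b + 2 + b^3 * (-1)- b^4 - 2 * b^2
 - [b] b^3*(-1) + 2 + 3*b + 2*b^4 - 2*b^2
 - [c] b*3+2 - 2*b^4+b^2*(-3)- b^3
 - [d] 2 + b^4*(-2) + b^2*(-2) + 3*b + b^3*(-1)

Adding the polynomials and combining like terms:
(b^2*(-3) - b^3 - 2*b^4 + b*(-1) - 1) + (b^2 + 4*b + 3)
= 2 + b^4*(-2) + b^2*(-2) + 3*b + b^3*(-1)
d) 2 + b^4*(-2) + b^2*(-2) + 3*b + b^3*(-1)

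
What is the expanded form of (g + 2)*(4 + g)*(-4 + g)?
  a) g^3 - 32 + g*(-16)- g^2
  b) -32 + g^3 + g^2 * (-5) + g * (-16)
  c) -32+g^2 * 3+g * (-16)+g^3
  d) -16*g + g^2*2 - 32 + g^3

Expanding (g + 2)*(4 + g)*(-4 + g):
= -16*g + g^2*2 - 32 + g^3
d) -16*g + g^2*2 - 32 + g^3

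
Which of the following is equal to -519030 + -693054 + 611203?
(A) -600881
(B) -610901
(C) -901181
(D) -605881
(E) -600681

First: -519030 + -693054 = -1212084
Then: -1212084 + 611203 = -600881
A) -600881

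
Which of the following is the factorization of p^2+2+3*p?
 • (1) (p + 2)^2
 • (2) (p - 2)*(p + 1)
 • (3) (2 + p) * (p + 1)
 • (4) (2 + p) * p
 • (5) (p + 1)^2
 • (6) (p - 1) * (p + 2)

We need to factor p^2+2+3*p.
The factored form is (2 + p) * (p + 1).
3) (2 + p) * (p + 1)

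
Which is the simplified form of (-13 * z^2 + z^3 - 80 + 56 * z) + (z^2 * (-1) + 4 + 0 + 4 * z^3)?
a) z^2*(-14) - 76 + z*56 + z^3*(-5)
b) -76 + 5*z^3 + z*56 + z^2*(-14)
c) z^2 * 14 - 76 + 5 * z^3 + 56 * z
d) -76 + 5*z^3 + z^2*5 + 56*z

Adding the polynomials and combining like terms:
(-13*z^2 + z^3 - 80 + 56*z) + (z^2*(-1) + 4 + 0 + 4*z^3)
= -76 + 5*z^3 + z*56 + z^2*(-14)
b) -76 + 5*z^3 + z*56 + z^2*(-14)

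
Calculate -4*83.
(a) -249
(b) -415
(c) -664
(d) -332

-4 * 83 = -332
d) -332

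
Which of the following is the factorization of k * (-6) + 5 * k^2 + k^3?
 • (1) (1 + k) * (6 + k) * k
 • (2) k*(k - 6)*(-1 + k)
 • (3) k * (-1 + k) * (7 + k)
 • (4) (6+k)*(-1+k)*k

We need to factor k * (-6) + 5 * k^2 + k^3.
The factored form is (6+k)*(-1+k)*k.
4) (6+k)*(-1+k)*k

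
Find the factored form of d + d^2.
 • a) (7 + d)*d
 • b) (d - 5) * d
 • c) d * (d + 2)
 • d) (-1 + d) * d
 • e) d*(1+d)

We need to factor d + d^2.
The factored form is d*(1+d).
e) d*(1+d)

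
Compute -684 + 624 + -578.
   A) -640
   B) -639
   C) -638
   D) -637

First: -684 + 624 = -60
Then: -60 + -578 = -638
C) -638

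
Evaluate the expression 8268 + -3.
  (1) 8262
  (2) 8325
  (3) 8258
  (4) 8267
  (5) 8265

8268 + -3 = 8265
5) 8265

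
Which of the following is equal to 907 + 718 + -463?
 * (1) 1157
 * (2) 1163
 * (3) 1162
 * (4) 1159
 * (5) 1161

First: 907 + 718 = 1625
Then: 1625 + -463 = 1162
3) 1162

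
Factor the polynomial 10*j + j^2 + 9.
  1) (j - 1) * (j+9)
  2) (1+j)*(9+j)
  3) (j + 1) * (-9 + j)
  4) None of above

We need to factor 10*j + j^2 + 9.
The factored form is (1+j)*(9+j).
2) (1+j)*(9+j)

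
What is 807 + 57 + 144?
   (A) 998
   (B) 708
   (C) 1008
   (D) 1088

First: 807 + 57 = 864
Then: 864 + 144 = 1008
C) 1008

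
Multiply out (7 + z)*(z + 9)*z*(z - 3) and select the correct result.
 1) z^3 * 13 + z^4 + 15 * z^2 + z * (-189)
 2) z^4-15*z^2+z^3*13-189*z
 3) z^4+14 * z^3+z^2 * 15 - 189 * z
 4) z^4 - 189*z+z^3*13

Expanding (7 + z)*(z + 9)*z*(z - 3):
= z^3 * 13 + z^4 + 15 * z^2 + z * (-189)
1) z^3 * 13 + z^4 + 15 * z^2 + z * (-189)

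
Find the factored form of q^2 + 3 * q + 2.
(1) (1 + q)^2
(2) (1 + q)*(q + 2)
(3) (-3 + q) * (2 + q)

We need to factor q^2 + 3 * q + 2.
The factored form is (1 + q)*(q + 2).
2) (1 + q)*(q + 2)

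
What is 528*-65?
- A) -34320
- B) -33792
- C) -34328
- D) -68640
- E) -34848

528 * -65 = -34320
A) -34320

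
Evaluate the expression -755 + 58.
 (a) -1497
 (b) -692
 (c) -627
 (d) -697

-755 + 58 = -697
d) -697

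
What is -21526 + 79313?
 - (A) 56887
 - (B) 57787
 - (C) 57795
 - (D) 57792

-21526 + 79313 = 57787
B) 57787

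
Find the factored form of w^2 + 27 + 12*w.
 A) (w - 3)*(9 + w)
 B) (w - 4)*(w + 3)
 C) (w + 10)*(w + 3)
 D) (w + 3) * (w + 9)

We need to factor w^2 + 27 + 12*w.
The factored form is (w + 3) * (w + 9).
D) (w + 3) * (w + 9)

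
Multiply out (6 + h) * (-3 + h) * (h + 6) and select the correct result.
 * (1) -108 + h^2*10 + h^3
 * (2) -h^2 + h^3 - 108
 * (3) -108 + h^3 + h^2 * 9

Expanding (6 + h) * (-3 + h) * (h + 6):
= -108 + h^3 + h^2 * 9
3) -108 + h^3 + h^2 * 9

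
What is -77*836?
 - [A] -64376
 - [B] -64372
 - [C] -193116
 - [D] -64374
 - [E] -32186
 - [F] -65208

-77 * 836 = -64372
B) -64372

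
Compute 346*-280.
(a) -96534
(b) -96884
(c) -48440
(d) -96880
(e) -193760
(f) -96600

346 * -280 = -96880
d) -96880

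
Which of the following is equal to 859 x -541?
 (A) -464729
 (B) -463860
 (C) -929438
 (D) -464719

859 * -541 = -464719
D) -464719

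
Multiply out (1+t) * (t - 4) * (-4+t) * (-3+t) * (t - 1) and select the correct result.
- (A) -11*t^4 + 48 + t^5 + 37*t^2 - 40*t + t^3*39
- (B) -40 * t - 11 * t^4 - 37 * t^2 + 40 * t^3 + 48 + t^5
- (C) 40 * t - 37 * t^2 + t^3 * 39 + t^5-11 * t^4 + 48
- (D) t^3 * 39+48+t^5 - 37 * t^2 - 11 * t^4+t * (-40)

Expanding (1+t) * (t - 4) * (-4+t) * (-3+t) * (t - 1):
= t^3 * 39+48+t^5 - 37 * t^2 - 11 * t^4+t * (-40)
D) t^3 * 39+48+t^5 - 37 * t^2 - 11 * t^4+t * (-40)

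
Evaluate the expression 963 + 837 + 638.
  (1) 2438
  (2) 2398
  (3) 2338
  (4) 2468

First: 963 + 837 = 1800
Then: 1800 + 638 = 2438
1) 2438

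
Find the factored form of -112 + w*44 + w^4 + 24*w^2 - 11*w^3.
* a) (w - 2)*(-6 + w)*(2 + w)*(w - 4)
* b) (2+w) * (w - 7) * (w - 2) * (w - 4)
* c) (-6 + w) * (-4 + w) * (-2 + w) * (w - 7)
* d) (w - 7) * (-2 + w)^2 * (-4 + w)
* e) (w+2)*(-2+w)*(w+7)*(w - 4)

We need to factor -112 + w*44 + w^4 + 24*w^2 - 11*w^3.
The factored form is (2+w) * (w - 7) * (w - 2) * (w - 4).
b) (2+w) * (w - 7) * (w - 2) * (w - 4)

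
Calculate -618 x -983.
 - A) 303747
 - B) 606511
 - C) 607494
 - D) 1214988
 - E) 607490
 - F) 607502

-618 * -983 = 607494
C) 607494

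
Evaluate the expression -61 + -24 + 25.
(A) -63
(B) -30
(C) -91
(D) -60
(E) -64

First: -61 + -24 = -85
Then: -85 + 25 = -60
D) -60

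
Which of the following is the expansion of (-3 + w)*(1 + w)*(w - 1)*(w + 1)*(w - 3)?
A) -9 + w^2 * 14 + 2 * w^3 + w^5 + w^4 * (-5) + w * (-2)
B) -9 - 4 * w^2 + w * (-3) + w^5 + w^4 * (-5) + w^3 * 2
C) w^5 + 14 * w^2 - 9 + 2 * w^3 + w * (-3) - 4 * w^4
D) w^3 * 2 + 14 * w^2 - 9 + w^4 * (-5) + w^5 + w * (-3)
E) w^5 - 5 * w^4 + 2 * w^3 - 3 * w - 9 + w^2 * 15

Expanding (-3 + w)*(1 + w)*(w - 1)*(w + 1)*(w - 3):
= w^3 * 2 + 14 * w^2 - 9 + w^4 * (-5) + w^5 + w * (-3)
D) w^3 * 2 + 14 * w^2 - 9 + w^4 * (-5) + w^5 + w * (-3)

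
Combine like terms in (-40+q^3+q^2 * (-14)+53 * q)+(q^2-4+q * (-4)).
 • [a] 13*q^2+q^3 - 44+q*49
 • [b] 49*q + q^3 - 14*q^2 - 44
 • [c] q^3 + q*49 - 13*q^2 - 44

Adding the polynomials and combining like terms:
(-40 + q^3 + q^2*(-14) + 53*q) + (q^2 - 4 + q*(-4))
= q^3 + q*49 - 13*q^2 - 44
c) q^3 + q*49 - 13*q^2 - 44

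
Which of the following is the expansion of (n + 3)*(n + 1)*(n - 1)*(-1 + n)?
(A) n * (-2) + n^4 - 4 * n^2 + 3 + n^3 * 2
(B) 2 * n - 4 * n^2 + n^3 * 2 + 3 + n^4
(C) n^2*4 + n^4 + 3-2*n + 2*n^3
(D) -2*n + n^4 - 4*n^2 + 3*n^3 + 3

Expanding (n + 3)*(n + 1)*(n - 1)*(-1 + n):
= n * (-2) + n^4 - 4 * n^2 + 3 + n^3 * 2
A) n * (-2) + n^4 - 4 * n^2 + 3 + n^3 * 2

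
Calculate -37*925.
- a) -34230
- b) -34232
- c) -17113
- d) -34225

-37 * 925 = -34225
d) -34225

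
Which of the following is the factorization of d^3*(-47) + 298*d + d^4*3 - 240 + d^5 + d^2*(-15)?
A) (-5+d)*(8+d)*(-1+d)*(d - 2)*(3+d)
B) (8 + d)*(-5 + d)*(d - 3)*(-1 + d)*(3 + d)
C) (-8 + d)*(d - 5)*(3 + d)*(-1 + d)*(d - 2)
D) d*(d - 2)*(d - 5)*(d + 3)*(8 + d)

We need to factor d^3*(-47) + 298*d + d^4*3 - 240 + d^5 + d^2*(-15).
The factored form is (-5+d)*(8+d)*(-1+d)*(d - 2)*(3+d).
A) (-5+d)*(8+d)*(-1+d)*(d - 2)*(3+d)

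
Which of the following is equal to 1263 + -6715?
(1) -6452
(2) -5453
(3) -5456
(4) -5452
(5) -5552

1263 + -6715 = -5452
4) -5452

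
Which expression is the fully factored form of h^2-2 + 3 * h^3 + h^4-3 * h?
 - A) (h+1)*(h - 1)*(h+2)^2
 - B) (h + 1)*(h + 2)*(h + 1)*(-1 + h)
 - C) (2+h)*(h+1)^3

We need to factor h^2-2 + 3 * h^3 + h^4-3 * h.
The factored form is (h + 1)*(h + 2)*(h + 1)*(-1 + h).
B) (h + 1)*(h + 2)*(h + 1)*(-1 + h)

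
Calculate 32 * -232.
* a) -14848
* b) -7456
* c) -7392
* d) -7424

32 * -232 = -7424
d) -7424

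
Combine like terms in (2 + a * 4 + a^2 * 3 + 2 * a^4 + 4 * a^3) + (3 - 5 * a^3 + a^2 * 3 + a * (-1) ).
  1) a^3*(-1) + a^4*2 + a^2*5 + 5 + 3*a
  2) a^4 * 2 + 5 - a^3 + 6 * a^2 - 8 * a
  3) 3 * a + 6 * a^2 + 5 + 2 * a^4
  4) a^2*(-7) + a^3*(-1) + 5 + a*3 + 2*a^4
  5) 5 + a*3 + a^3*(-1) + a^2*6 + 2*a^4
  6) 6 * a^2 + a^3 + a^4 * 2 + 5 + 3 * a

Adding the polynomials and combining like terms:
(2 + a*4 + a^2*3 + 2*a^4 + 4*a^3) + (3 - 5*a^3 + a^2*3 + a*(-1))
= 5 + a*3 + a^3*(-1) + a^2*6 + 2*a^4
5) 5 + a*3 + a^3*(-1) + a^2*6 + 2*a^4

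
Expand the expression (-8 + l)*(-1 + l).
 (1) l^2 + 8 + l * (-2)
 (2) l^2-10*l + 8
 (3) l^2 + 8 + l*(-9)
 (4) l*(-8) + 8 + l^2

Expanding (-8 + l)*(-1 + l):
= l^2 + 8 + l*(-9)
3) l^2 + 8 + l*(-9)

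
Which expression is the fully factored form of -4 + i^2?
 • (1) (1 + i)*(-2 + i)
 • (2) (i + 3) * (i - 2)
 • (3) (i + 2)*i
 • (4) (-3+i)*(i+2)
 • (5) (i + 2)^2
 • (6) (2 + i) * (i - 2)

We need to factor -4 + i^2.
The factored form is (2 + i) * (i - 2).
6) (2 + i) * (i - 2)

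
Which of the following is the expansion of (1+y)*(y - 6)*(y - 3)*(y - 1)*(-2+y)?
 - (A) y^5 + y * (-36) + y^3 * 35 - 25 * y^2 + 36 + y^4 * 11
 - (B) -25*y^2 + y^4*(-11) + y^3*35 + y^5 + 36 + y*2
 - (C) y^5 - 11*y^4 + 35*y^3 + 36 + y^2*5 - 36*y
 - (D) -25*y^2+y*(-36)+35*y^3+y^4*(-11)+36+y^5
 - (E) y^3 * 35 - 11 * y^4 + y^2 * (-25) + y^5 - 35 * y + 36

Expanding (1+y)*(y - 6)*(y - 3)*(y - 1)*(-2+y):
= -25*y^2+y*(-36)+35*y^3+y^4*(-11)+36+y^5
D) -25*y^2+y*(-36)+35*y^3+y^4*(-11)+36+y^5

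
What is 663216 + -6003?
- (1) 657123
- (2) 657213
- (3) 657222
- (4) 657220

663216 + -6003 = 657213
2) 657213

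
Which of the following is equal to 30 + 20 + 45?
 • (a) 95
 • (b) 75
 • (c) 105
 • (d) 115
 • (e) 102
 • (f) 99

First: 30 + 20 = 50
Then: 50 + 45 = 95
a) 95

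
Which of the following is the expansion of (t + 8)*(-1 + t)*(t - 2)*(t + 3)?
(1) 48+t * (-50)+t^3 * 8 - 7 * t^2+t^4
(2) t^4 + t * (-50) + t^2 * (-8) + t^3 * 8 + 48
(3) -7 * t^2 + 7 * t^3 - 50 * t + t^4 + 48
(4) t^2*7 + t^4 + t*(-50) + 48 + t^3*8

Expanding (t + 8)*(-1 + t)*(t - 2)*(t + 3):
= 48+t * (-50)+t^3 * 8 - 7 * t^2+t^4
1) 48+t * (-50)+t^3 * 8 - 7 * t^2+t^4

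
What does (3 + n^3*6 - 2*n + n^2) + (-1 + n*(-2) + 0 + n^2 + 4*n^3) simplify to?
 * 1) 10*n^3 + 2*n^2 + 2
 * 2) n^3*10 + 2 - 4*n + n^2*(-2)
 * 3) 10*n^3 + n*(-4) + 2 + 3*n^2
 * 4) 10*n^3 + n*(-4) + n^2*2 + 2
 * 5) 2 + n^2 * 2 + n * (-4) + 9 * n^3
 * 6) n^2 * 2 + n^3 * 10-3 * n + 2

Adding the polynomials and combining like terms:
(3 + n^3*6 - 2*n + n^2) + (-1 + n*(-2) + 0 + n^2 + 4*n^3)
= 10*n^3 + n*(-4) + n^2*2 + 2
4) 10*n^3 + n*(-4) + n^2*2 + 2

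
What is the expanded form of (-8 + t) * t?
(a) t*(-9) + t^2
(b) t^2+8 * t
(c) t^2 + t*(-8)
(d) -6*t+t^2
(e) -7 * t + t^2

Expanding (-8 + t) * t:
= t^2 + t*(-8)
c) t^2 + t*(-8)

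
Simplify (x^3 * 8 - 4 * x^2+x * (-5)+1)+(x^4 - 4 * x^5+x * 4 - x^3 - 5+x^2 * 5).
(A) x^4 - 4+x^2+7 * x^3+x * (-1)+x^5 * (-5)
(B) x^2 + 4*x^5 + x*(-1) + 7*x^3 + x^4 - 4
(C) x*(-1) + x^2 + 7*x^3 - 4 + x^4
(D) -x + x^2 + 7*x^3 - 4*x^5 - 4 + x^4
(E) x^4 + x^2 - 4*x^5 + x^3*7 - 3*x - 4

Adding the polynomials and combining like terms:
(x^3*8 - 4*x^2 + x*(-5) + 1) + (x^4 - 4*x^5 + x*4 - x^3 - 5 + x^2*5)
= -x + x^2 + 7*x^3 - 4*x^5 - 4 + x^4
D) -x + x^2 + 7*x^3 - 4*x^5 - 4 + x^4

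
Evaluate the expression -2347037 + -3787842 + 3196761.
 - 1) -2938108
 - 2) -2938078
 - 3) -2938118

First: -2347037 + -3787842 = -6134879
Then: -6134879 + 3196761 = -2938118
3) -2938118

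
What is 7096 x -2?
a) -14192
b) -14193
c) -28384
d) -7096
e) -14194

7096 * -2 = -14192
a) -14192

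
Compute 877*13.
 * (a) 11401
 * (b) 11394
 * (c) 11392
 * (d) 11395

877 * 13 = 11401
a) 11401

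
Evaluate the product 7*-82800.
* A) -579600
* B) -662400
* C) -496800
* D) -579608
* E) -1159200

7 * -82800 = -579600
A) -579600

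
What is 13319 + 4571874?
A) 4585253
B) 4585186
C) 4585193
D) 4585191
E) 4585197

13319 + 4571874 = 4585193
C) 4585193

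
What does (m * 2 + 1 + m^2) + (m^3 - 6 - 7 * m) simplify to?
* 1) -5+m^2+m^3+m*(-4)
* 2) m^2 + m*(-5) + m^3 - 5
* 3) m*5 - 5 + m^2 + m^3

Adding the polynomials and combining like terms:
(m*2 + 1 + m^2) + (m^3 - 6 - 7*m)
= m^2 + m*(-5) + m^3 - 5
2) m^2 + m*(-5) + m^3 - 5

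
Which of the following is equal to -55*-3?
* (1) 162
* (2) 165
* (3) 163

-55 * -3 = 165
2) 165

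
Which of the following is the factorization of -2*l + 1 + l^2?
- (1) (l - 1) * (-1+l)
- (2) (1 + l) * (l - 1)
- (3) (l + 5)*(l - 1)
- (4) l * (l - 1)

We need to factor -2*l + 1 + l^2.
The factored form is (l - 1) * (-1+l).
1) (l - 1) * (-1+l)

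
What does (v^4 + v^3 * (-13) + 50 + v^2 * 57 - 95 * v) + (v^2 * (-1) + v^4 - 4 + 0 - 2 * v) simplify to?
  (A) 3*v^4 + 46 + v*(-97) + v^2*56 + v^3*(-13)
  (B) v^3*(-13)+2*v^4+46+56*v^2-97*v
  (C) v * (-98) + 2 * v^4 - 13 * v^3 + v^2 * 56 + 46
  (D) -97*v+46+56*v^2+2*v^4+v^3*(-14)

Adding the polynomials and combining like terms:
(v^4 + v^3*(-13) + 50 + v^2*57 - 95*v) + (v^2*(-1) + v^4 - 4 + 0 - 2*v)
= v^3*(-13)+2*v^4+46+56*v^2-97*v
B) v^3*(-13)+2*v^4+46+56*v^2-97*v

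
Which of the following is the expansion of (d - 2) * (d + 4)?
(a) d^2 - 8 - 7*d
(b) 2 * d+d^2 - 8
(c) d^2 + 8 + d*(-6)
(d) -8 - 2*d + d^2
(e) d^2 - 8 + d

Expanding (d - 2) * (d + 4):
= 2 * d+d^2 - 8
b) 2 * d+d^2 - 8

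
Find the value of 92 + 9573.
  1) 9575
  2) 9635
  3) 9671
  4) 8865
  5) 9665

92 + 9573 = 9665
5) 9665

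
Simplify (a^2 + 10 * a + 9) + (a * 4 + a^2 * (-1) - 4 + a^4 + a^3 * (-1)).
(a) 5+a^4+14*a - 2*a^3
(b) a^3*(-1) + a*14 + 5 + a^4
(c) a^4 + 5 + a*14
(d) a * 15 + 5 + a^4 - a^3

Adding the polynomials and combining like terms:
(a^2 + 10*a + 9) + (a*4 + a^2*(-1) - 4 + a^4 + a^3*(-1))
= a^3*(-1) + a*14 + 5 + a^4
b) a^3*(-1) + a*14 + 5 + a^4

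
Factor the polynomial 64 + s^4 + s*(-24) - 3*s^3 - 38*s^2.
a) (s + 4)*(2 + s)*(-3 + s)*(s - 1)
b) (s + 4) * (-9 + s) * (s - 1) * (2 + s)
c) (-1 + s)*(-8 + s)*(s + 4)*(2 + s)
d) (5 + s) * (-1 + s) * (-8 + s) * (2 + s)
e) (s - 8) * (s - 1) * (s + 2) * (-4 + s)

We need to factor 64 + s^4 + s*(-24) - 3*s^3 - 38*s^2.
The factored form is (-1 + s)*(-8 + s)*(s + 4)*(2 + s).
c) (-1 + s)*(-8 + s)*(s + 4)*(2 + s)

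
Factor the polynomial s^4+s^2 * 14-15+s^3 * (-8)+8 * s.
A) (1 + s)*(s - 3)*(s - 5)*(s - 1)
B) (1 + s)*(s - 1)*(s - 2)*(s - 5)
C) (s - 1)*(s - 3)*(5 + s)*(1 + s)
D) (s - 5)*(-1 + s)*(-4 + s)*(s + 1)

We need to factor s^4+s^2 * 14-15+s^3 * (-8)+8 * s.
The factored form is (1 + s)*(s - 3)*(s - 5)*(s - 1).
A) (1 + s)*(s - 3)*(s - 5)*(s - 1)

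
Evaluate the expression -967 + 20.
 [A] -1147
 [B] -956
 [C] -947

-967 + 20 = -947
C) -947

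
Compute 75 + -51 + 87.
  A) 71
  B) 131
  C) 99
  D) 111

First: 75 + -51 = 24
Then: 24 + 87 = 111
D) 111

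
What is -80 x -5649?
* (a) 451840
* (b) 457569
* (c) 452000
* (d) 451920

-80 * -5649 = 451920
d) 451920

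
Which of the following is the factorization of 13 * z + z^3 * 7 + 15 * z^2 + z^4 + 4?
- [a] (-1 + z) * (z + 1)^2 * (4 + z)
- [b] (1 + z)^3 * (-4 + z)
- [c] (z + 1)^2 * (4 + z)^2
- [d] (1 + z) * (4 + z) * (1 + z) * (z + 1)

We need to factor 13 * z + z^3 * 7 + 15 * z^2 + z^4 + 4.
The factored form is (1 + z) * (4 + z) * (1 + z) * (z + 1).
d) (1 + z) * (4 + z) * (1 + z) * (z + 1)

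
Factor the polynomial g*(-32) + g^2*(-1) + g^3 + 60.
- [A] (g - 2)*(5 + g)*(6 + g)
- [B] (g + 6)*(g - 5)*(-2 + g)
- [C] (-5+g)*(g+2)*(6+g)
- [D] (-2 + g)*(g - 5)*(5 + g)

We need to factor g*(-32) + g^2*(-1) + g^3 + 60.
The factored form is (g + 6)*(g - 5)*(-2 + g).
B) (g + 6)*(g - 5)*(-2 + g)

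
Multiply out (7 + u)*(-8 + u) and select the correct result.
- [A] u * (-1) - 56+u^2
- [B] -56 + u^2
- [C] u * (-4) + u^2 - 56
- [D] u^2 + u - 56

Expanding (7 + u)*(-8 + u):
= u * (-1) - 56+u^2
A) u * (-1) - 56+u^2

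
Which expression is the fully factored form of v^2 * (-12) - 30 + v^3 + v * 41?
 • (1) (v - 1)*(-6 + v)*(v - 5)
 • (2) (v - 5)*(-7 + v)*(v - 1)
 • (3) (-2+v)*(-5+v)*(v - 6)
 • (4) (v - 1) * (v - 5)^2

We need to factor v^2 * (-12) - 30 + v^3 + v * 41.
The factored form is (v - 1)*(-6 + v)*(v - 5).
1) (v - 1)*(-6 + v)*(v - 5)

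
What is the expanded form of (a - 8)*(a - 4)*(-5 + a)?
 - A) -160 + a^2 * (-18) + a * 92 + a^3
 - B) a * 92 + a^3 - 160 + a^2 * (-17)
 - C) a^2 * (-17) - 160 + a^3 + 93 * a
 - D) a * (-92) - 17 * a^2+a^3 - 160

Expanding (a - 8)*(a - 4)*(-5 + a):
= a * 92 + a^3 - 160 + a^2 * (-17)
B) a * 92 + a^3 - 160 + a^2 * (-17)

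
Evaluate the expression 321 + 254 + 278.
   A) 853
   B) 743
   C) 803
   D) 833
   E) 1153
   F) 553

First: 321 + 254 = 575
Then: 575 + 278 = 853
A) 853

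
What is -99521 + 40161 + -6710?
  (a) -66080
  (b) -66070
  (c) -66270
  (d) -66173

First: -99521 + 40161 = -59360
Then: -59360 + -6710 = -66070
b) -66070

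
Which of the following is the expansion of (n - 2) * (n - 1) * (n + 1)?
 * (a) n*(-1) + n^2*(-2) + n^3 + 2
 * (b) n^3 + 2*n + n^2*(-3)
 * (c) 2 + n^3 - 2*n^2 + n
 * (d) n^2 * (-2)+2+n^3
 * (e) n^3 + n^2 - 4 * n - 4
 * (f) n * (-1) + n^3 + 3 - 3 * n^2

Expanding (n - 2) * (n - 1) * (n + 1):
= n*(-1) + n^2*(-2) + n^3 + 2
a) n*(-1) + n^2*(-2) + n^3 + 2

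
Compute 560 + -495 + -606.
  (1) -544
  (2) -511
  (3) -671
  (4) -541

First: 560 + -495 = 65
Then: 65 + -606 = -541
4) -541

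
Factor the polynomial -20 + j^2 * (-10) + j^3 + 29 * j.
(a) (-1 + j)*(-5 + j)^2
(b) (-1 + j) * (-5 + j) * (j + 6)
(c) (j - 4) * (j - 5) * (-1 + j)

We need to factor -20 + j^2 * (-10) + j^3 + 29 * j.
The factored form is (j - 4) * (j - 5) * (-1 + j).
c) (j - 4) * (j - 5) * (-1 + j)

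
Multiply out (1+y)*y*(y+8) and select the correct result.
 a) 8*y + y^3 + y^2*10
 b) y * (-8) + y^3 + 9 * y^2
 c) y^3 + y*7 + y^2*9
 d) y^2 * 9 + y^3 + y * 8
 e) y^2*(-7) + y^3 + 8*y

Expanding (1+y)*y*(y+8):
= y^2 * 9 + y^3 + y * 8
d) y^2 * 9 + y^3 + y * 8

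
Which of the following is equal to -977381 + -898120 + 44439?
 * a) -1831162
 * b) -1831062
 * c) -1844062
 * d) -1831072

First: -977381 + -898120 = -1875501
Then: -1875501 + 44439 = -1831062
b) -1831062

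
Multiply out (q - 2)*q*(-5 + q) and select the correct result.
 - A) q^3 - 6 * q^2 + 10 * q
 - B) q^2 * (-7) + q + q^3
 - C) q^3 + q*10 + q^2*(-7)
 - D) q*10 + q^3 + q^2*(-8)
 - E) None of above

Expanding (q - 2)*q*(-5 + q):
= q^3 + q*10 + q^2*(-7)
C) q^3 + q*10 + q^2*(-7)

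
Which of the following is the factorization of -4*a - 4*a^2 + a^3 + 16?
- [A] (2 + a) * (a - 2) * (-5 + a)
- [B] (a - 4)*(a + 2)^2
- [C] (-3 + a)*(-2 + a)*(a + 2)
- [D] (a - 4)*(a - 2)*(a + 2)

We need to factor -4*a - 4*a^2 + a^3 + 16.
The factored form is (a - 4)*(a - 2)*(a + 2).
D) (a - 4)*(a - 2)*(a + 2)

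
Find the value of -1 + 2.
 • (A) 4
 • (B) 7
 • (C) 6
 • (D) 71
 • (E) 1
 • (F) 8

-1 + 2 = 1
E) 1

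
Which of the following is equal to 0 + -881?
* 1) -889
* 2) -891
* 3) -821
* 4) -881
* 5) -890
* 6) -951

0 + -881 = -881
4) -881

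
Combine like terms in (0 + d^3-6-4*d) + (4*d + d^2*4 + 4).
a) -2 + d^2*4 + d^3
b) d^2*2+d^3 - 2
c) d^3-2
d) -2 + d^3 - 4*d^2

Adding the polynomials and combining like terms:
(0 + d^3 - 6 - 4*d) + (4*d + d^2*4 + 4)
= -2 + d^2*4 + d^3
a) -2 + d^2*4 + d^3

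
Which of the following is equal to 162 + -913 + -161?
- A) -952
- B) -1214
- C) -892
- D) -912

First: 162 + -913 = -751
Then: -751 + -161 = -912
D) -912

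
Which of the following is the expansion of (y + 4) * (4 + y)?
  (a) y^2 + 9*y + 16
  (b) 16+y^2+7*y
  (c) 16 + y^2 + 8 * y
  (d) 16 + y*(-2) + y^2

Expanding (y + 4) * (4 + y):
= 16 + y^2 + 8 * y
c) 16 + y^2 + 8 * y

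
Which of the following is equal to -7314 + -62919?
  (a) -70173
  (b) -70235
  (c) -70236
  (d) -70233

-7314 + -62919 = -70233
d) -70233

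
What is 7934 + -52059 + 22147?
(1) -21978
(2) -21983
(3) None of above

First: 7934 + -52059 = -44125
Then: -44125 + 22147 = -21978
1) -21978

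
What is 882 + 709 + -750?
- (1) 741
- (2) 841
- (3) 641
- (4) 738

First: 882 + 709 = 1591
Then: 1591 + -750 = 841
2) 841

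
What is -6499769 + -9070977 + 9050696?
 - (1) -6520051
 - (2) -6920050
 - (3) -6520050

First: -6499769 + -9070977 = -15570746
Then: -15570746 + 9050696 = -6520050
3) -6520050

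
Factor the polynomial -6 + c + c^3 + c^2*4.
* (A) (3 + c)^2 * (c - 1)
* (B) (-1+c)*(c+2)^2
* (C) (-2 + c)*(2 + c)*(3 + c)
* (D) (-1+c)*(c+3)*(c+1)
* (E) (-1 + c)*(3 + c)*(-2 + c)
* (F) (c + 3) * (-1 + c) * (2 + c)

We need to factor -6 + c + c^3 + c^2*4.
The factored form is (c + 3) * (-1 + c) * (2 + c).
F) (c + 3) * (-1 + c) * (2 + c)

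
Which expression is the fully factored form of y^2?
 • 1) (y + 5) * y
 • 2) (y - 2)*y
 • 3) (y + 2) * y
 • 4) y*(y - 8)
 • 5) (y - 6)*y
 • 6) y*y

We need to factor y^2.
The factored form is y*y.
6) y*y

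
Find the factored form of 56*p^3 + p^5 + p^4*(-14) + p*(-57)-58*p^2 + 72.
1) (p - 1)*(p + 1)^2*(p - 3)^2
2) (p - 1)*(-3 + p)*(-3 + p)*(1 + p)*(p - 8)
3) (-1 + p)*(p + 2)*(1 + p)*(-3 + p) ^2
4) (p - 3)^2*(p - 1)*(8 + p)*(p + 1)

We need to factor 56*p^3 + p^5 + p^4*(-14) + p*(-57)-58*p^2 + 72.
The factored form is (p - 1)*(-3 + p)*(-3 + p)*(1 + p)*(p - 8).
2) (p - 1)*(-3 + p)*(-3 + p)*(1 + p)*(p - 8)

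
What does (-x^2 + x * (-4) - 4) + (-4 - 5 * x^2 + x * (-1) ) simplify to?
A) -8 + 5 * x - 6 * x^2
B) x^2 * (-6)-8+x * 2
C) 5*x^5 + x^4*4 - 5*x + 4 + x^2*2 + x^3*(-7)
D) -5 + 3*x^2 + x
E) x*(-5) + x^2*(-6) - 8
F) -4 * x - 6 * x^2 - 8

Adding the polynomials and combining like terms:
(-x^2 + x*(-4) - 4) + (-4 - 5*x^2 + x*(-1))
= x*(-5) + x^2*(-6) - 8
E) x*(-5) + x^2*(-6) - 8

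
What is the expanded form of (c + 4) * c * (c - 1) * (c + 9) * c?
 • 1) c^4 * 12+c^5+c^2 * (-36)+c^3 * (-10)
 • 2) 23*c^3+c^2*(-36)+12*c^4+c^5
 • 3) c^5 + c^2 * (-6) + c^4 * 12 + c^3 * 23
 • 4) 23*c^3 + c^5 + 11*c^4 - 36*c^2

Expanding (c + 4) * c * (c - 1) * (c + 9) * c:
= 23*c^3+c^2*(-36)+12*c^4+c^5
2) 23*c^3+c^2*(-36)+12*c^4+c^5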